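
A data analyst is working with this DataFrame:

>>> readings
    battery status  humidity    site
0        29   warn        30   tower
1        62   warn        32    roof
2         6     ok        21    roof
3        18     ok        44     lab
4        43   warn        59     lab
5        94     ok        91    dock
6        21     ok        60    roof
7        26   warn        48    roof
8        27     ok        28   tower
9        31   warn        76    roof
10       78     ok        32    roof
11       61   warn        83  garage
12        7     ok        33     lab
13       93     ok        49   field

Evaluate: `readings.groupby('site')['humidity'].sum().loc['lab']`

group by site, sum of humidity:
site
dock       91
field      49
garage     83
lab       136
roof      269
tower      58
Name: humidity, dtype: int64
The value at index 'lab' is 136.

136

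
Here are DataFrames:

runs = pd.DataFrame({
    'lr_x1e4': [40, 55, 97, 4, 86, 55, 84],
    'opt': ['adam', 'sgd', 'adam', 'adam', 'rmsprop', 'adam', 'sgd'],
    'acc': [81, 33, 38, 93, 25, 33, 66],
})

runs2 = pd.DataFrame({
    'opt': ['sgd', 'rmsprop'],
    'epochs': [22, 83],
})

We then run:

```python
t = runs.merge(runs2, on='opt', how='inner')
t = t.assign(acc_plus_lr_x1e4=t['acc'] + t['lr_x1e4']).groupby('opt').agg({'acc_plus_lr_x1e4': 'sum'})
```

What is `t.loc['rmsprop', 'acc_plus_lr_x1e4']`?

merge on 'opt' (how='inner') → 3 rows:
   lr_x1e4      opt  acc  epochs
0       55      sgd   33      22
1       86  rmsprop   25      83
2       84      sgd   66      22
add column acc_plus_lr_x1e4 = t['acc'] + t['lr_x1e4']:
   lr_x1e4      opt  acc  epochs  acc_plus_lr_x1e4
0       55      sgd   33      22                88
1       86  rmsprop   25      83               111
2       84      sgd   66      22               150
group by opt, sum of acc_plus_lr_x1e4:
         acc_plus_lr_x1e4
opt                      
rmsprop               111
sgd                   238
Reading off the value at row 'rmsprop', column 'acc_plus_lr_x1e4', we get 111.

111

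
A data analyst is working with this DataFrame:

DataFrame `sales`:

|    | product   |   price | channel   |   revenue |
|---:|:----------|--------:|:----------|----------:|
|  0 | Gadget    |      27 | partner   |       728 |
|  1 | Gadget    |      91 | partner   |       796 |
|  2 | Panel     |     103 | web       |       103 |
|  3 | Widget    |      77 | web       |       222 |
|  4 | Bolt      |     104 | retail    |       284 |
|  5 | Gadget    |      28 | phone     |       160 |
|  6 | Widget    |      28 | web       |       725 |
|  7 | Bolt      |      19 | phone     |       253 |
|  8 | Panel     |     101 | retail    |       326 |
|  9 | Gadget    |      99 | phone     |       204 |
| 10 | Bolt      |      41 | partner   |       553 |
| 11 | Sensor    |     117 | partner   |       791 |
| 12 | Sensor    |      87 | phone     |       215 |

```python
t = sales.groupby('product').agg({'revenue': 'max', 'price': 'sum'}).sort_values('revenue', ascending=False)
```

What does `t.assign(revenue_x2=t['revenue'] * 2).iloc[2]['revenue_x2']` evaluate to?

1450

group by product: max(revenue), sum(price):
         revenue  price
product                
Bolt         553    164
Gadget       796    245
Panel        326    204
Sensor       791    204
Widget       725    105
sort by revenue descending:
         revenue  price
product                
Gadget       796    245
Sensor       791    204
Widget       725    105
Bolt         553    164
Panel        326    204
add column revenue_x2 = t['revenue'] * 2:
         revenue  price  revenue_x2
product                            
Gadget       796    245        1592
Sensor       791    204        1582
Widget       725    105        1450
Bolt         553    164        1106
Panel        326    204         652
Taking the value at position 2, column 'revenue_x2' gives 1450.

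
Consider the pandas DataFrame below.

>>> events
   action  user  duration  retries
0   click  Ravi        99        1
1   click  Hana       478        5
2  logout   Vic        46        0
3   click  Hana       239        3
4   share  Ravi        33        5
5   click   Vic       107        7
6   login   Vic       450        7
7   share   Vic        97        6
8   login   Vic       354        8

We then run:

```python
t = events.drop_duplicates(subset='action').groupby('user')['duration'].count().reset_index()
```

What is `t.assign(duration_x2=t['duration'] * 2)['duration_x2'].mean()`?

drop duplicate action (keep=first):
   action  user  duration  retries
0   click  Ravi        99        1
2  logout   Vic        46        0
4   share  Ravi        33        5
6   login   Vic       450        7
group by user, count of duration:
user
Ravi    2
Vic     2
Name: duration, dtype: int64
reset_index():
   user  duration
0  Ravi         2
1   Vic         2
add column duration_x2 = t['duration'] * 2:
   user  duration  duration_x2
0  Ravi         2            4
1   Vic         2            4

4.0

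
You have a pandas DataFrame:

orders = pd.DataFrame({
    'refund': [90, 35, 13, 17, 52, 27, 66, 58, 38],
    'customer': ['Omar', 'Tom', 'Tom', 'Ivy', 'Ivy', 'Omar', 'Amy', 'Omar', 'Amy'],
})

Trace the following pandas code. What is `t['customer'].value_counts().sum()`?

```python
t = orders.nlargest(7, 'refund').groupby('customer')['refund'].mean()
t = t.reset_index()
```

take 7 rows with largest refund:
   refund customer
0      90     Omar
6      66      Amy
7      58     Omar
4      52      Ivy
8      38      Amy
1      35      Tom
5      27     Omar
group by customer, mean of refund:
customer
Amy     52.000000
Ivy     52.000000
Omar    58.333333
Tom     35.000000
Name: refund, dtype: float64
reset_index():
  customer     refund
0      Amy  52.000000
1      Ivy  52.000000
2     Omar  58.333333
3      Tom  35.000000
value_counts of customer:
customer
Amy     1
Ivy     1
Omar    1
Tom     1
Name: count, dtype: int64
Taking the sum of the resulting series gives 4.

4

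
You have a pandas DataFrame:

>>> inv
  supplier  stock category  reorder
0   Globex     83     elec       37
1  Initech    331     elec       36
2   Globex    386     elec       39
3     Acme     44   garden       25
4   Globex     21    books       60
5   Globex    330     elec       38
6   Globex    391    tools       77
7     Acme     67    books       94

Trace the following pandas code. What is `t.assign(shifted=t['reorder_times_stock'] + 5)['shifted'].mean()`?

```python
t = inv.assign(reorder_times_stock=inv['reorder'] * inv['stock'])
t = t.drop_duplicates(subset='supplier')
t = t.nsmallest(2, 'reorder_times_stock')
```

add column reorder_times_stock = inv['reorder'] * inv['stock']:
  supplier  stock category  reorder  reorder_times_stock
0   Globex     83     elec       37                 3071
1  Initech    331     elec       36                11916
2   Globex    386     elec       39                15054
3     Acme     44   garden       25                 1100
4   Globex     21    books       60                 1260
5   Globex    330     elec       38                12540
6   Globex    391    tools       77                30107
7     Acme     67    books       94                 6298
drop duplicate supplier (keep=first):
  supplier  stock category  reorder  reorder_times_stock
0   Globex     83     elec       37                 3071
1  Initech    331     elec       36                11916
3     Acme     44   garden       25                 1100
take 2 rows with smallest reorder_times_stock:
  supplier  stock category  reorder  reorder_times_stock
3     Acme     44   garden       25                 1100
0   Globex     83     elec       37                 3071
add column shifted = t['reorder_times_stock'] + 5:
  supplier  stock category  reorder  reorder_times_stock  shifted
3     Acme     44   garden       25                 1100     1105
0   Globex     83     elec       37                 3071     3076
So mean() = 2090.5.

2090.5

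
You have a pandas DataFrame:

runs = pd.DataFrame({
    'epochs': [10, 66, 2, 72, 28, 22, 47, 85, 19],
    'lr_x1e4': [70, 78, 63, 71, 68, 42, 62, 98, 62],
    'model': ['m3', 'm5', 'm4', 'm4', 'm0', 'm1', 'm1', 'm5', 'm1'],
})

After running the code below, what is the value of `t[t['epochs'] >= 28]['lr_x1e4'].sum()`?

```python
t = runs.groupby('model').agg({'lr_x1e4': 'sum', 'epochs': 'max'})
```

group by model: sum(lr_x1e4), max(epochs):
       lr_x1e4  epochs
model                 
m0          68      28
m1         166      47
m3          70      10
m4         134      72
m5         176      85
filter rows where epochs >= 28:
       lr_x1e4  epochs
model                 
m0          68      28
m1         166      47
m4         134      72
m5         176      85
Taking the sum of column 'lr_x1e4' gives 544.

544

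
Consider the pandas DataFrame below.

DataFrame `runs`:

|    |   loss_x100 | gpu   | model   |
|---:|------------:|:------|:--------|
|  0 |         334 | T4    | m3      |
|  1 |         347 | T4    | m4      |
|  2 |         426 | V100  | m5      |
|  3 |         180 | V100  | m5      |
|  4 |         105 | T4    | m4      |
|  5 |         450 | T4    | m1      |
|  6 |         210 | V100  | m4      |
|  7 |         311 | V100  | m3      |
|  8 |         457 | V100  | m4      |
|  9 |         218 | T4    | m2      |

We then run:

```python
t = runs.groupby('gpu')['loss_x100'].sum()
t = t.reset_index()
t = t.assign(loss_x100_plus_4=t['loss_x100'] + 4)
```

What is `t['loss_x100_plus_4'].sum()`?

group by gpu, sum of loss_x100:
gpu
T4      1454
V100    1584
Name: loss_x100, dtype: int64
reset_index():
    gpu  loss_x100
0    T4       1454
1  V100       1584
add column loss_x100_plus_4 = t['loss_x100'] + 4:
    gpu  loss_x100  loss_x100_plus_4
0    T4       1454              1458
1  V100       1584              1588

3046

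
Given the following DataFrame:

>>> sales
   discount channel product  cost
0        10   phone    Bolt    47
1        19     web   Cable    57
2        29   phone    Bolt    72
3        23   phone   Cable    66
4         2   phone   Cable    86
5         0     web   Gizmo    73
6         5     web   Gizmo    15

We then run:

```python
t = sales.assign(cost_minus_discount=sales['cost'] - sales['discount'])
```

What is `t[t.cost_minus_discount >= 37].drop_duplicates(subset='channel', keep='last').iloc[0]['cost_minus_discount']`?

add column cost_minus_discount = sales['cost'] - sales['discount']:
   discount channel product  cost  cost_minus_discount
0        10   phone    Bolt    47                   37
1        19     web   Cable    57                   38
2        29   phone    Bolt    72                   43
3        23   phone   Cable    66                   43
4         2   phone   Cable    86                   84
5         0     web   Gizmo    73                   73
6         5     web   Gizmo    15                   10
filter rows where cost_minus_discount >= 37:
   discount channel product  cost  cost_minus_discount
0        10   phone    Bolt    47                   37
1        19     web   Cable    57                   38
2        29   phone    Bolt    72                   43
3        23   phone   Cable    66                   43
4         2   phone   Cable    86                   84
5         0     web   Gizmo    73                   73
drop duplicate channel (keep=last):
   discount channel product  cost  cost_minus_discount
4         2   phone   Cable    86                   84
5         0     web   Gizmo    73                   73
Taking the value at position 0, column 'cost_minus_discount' gives 84.

84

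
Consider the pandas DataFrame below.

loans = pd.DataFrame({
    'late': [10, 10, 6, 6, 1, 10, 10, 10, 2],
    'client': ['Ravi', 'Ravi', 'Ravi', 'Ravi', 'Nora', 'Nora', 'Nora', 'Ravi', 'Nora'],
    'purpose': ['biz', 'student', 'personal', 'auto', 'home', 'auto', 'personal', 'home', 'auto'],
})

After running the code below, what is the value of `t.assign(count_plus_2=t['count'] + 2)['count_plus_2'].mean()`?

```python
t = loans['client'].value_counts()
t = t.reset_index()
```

6.5

value_counts of client:
client
Ravi    5
Nora    4
Name: count, dtype: int64
reset_index():
  client  count
0   Ravi      5
1   Nora      4
add column count_plus_2 = t['count'] + 2:
  client  count  count_plus_2
0   Ravi      5             7
1   Nora      4             6
The mean of column 'count_plus_2' is 6.5.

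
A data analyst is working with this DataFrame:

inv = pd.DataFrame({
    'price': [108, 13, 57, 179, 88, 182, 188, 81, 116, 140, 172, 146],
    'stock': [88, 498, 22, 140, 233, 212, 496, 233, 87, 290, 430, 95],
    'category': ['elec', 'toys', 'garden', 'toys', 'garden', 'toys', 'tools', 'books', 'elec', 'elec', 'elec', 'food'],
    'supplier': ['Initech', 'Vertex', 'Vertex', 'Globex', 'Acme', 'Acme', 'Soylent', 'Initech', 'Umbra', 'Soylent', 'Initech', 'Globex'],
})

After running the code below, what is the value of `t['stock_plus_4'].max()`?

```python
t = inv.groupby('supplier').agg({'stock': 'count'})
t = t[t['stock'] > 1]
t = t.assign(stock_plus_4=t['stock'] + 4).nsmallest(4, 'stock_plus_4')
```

6

group by supplier, count of stock:
          stock
supplier       
Acme          2
Globex        2
Initech       3
Soylent       2
Umbra         1
Vertex        2
filter rows where stock > 1:
          stock
supplier       
Acme          2
Globex        2
Initech       3
Soylent       2
Vertex        2
add column stock_plus_4 = t['stock'] + 4:
          stock  stock_plus_4
supplier                     
Acme          2             6
Globex        2             6
Initech       3             7
Soylent       2             6
Vertex        2             6
take 4 rows with smallest stock_plus_4:
          stock  stock_plus_4
supplier                     
Acme          2             6
Globex        2             6
Soylent       2             6
Vertex        2             6
So max() = 6.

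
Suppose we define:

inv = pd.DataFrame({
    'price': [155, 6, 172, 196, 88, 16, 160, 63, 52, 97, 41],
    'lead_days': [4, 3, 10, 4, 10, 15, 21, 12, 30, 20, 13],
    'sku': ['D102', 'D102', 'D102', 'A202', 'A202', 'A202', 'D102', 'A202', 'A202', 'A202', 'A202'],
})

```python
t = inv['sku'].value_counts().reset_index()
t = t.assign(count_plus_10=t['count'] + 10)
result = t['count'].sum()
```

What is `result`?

11

value_counts of sku:
sku
A202    7
D102    4
Name: count, dtype: int64
reset_index():
    sku  count
0  A202      7
1  D102      4
add column count_plus_10 = t['count'] + 10:
    sku  count  count_plus_10
0  A202      7             17
1  D102      4             14
So sum() = 11.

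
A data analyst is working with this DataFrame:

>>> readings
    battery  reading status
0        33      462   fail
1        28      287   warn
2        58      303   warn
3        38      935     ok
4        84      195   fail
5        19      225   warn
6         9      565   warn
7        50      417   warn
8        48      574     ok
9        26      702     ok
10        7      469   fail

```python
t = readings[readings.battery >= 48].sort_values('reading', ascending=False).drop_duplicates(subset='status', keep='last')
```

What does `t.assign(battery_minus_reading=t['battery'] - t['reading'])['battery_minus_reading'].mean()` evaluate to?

-294.0

filter rows where battery >= 48:
   battery  reading status
2       58      303   warn
4       84      195   fail
7       50      417   warn
8       48      574     ok
sort by reading descending:
   battery  reading status
8       48      574     ok
7       50      417   warn
2       58      303   warn
4       84      195   fail
drop duplicate status (keep=last):
   battery  reading status
8       48      574     ok
2       58      303   warn
4       84      195   fail
add column battery_minus_reading = t['battery'] - t['reading']:
   battery  reading status  battery_minus_reading
8       48      574     ok                   -526
2       58      303   warn                   -245
4       84      195   fail                   -111
The mean of column 'battery_minus_reading' is -294.0.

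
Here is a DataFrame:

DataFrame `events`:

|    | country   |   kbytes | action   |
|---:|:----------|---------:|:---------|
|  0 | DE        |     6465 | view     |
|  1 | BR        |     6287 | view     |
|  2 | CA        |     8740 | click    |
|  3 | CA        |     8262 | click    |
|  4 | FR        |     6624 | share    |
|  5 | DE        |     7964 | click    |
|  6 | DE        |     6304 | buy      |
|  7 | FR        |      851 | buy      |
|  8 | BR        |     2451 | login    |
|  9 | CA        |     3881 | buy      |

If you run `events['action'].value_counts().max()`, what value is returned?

3

value_counts of action:
action
click    3
buy      3
view     2
share    1
login    1
Name: count, dtype: int64
Then the max of the resulting series: 3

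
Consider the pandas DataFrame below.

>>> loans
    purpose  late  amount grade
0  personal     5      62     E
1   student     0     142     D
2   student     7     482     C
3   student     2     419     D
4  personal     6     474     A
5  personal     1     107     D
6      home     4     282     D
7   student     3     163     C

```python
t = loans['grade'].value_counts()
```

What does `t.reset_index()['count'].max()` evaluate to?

value_counts of grade:
grade
D    4
C    2
E    1
A    1
Name: count, dtype: int64
reset_index():
  grade  count
0     D      4
1     C      2
2     E      1
3     A      1
Hence 4.

4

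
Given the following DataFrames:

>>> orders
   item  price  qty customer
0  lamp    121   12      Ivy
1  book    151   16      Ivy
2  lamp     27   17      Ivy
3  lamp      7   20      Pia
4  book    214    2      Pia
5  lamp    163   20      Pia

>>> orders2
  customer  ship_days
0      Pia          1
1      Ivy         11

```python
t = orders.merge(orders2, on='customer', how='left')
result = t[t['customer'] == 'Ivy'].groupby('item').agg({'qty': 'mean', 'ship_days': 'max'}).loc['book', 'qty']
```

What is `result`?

16.0

merge on 'customer' (how='left') → 6 rows:
   item  price  qty customer  ship_days
0  lamp    121   12      Ivy         11
1  book    151   16      Ivy         11
2  lamp     27   17      Ivy         11
3  lamp      7   20      Pia          1
4  book    214    2      Pia          1
5  lamp    163   20      Pia          1
filter rows where customer == 'Ivy':
   item  price  qty customer  ship_days
0  lamp    121   12      Ivy         11
1  book    151   16      Ivy         11
2  lamp     27   17      Ivy         11
group by item: mean(qty), max(ship_days):
       qty  ship_days
item                 
book  16.0         11
lamp  14.5         11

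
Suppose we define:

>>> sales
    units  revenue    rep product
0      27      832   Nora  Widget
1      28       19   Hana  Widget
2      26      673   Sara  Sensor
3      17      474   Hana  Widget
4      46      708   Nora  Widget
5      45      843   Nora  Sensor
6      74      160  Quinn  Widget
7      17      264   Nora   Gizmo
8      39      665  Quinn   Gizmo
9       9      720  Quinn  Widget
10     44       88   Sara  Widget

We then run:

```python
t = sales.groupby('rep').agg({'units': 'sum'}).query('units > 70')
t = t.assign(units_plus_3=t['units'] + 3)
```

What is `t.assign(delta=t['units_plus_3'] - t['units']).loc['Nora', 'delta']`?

3

group by rep, sum of units:
       units
rep         
Hana      45
Nora     135
Quinn    122
Sara      70
filter rows where units > 70:
       units
rep         
Nora     135
Quinn    122
add column units_plus_3 = t['units'] + 3:
       units  units_plus_3
rep                       
Nora     135           138
Quinn    122           125
add column delta = t['units_plus_3'] - t['units']:
       units  units_plus_3  delta
rep                              
Nora     135           138      3
Quinn    122           125      3
Then the value at row 'Nora', column 'delta': 3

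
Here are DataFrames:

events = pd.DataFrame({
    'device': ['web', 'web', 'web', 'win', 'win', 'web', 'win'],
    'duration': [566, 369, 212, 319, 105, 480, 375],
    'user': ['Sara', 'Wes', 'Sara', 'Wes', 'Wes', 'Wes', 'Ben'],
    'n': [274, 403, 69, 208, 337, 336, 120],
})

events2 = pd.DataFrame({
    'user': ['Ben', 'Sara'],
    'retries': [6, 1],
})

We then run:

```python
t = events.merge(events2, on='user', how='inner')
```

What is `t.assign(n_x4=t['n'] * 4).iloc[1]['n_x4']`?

merge on 'user' (how='inner') → 3 rows:
  device  duration  user    n  retries
0    web       566  Sara  274        1
1    web       212  Sara   69        1
2    win       375   Ben  120        6
add column n_x4 = t['n'] * 4:
  device  duration  user    n  retries  n_x4
0    web       566  Sara  274        1  1096
1    web       212  Sara   69        1   276
2    win       375   Ben  120        6   480

276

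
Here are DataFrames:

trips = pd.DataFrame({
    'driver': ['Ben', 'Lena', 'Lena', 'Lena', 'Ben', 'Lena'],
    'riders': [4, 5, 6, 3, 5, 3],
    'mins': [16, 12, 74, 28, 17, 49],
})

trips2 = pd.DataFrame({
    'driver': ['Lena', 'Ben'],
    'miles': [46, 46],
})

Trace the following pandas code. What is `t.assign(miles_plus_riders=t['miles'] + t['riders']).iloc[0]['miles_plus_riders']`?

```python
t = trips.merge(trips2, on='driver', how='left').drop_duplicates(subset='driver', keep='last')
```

51

merge on 'driver' (how='left') → 6 rows:
  driver  riders  mins  miles
0    Ben       4    16     46
1   Lena       5    12     46
2   Lena       6    74     46
3   Lena       3    28     46
4    Ben       5    17     46
5   Lena       3    49     46
drop duplicate driver (keep=last):
  driver  riders  mins  miles
4    Ben       5    17     46
5   Lena       3    49     46
add column miles_plus_riders = t['miles'] + t['riders']:
  driver  riders  mins  miles  miles_plus_riders
4    Ben       5    17     46                 51
5   Lena       3    49     46                 49
Taking the value at position 0, column 'miles_plus_riders' gives 51.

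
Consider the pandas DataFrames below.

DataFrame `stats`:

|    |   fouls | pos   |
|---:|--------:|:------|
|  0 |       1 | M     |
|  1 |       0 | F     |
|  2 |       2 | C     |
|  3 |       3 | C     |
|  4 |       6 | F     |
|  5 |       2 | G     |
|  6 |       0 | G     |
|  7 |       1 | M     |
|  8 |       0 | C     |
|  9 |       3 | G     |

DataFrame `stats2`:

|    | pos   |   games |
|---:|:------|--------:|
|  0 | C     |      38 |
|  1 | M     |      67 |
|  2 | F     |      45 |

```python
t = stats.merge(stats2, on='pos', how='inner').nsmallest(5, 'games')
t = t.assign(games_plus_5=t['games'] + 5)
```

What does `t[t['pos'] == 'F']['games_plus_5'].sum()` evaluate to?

100

merge on 'pos' (how='inner') → 7 rows:
   fouls pos  games
0      1   M     67
1      0   F     45
2      2   C     38
3      3   C     38
4      6   F     45
5      1   M     67
6      0   C     38
take 5 rows with smallest games:
   fouls pos  games
2      2   C     38
3      3   C     38
6      0   C     38
1      0   F     45
4      6   F     45
add column games_plus_5 = t['games'] + 5:
   fouls pos  games  games_plus_5
2      2   C     38            43
3      3   C     38            43
6      0   C     38            43
1      0   F     45            50
4      6   F     45            50
filter rows where pos == 'F':
   fouls pos  games  games_plus_5
1      0   F     45            50
4      6   F     45            50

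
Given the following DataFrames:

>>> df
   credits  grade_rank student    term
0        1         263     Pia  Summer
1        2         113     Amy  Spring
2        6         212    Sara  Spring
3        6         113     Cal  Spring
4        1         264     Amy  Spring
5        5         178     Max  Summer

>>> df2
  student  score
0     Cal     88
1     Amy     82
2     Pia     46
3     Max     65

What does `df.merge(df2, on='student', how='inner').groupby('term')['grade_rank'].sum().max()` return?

merge on 'student' (how='inner') → 5 rows:
   credits  grade_rank student    term  score
0        1         263     Pia  Summer     46
1        2         113     Amy  Spring     82
2        6         113     Cal  Spring     88
3        1         264     Amy  Spring     82
4        5         178     Max  Summer     65
group by term, sum of grade_rank:
term
Spring    490
Summer    441
Name: grade_rank, dtype: int64
Then the max of the resulting series: 490

490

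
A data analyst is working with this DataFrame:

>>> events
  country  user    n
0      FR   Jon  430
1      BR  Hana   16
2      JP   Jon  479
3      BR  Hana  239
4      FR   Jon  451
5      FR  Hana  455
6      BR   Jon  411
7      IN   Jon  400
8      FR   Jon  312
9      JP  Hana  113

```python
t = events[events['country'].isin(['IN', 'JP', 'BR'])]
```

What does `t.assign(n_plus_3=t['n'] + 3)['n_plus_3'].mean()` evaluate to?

filter rows where country in ['IN', 'JP', 'BR']:
  country  user    n
1      BR  Hana   16
2      JP   Jon  479
3      BR  Hana  239
6      BR   Jon  411
7      IN   Jon  400
9      JP  Hana  113
add column n_plus_3 = t['n'] + 3:
  country  user    n  n_plus_3
1      BR  Hana   16        19
2      JP   Jon  479       482
3      BR  Hana  239       242
6      BR   Jon  411       414
7      IN   Jon  400       403
9      JP  Hana  113       116

279.333333333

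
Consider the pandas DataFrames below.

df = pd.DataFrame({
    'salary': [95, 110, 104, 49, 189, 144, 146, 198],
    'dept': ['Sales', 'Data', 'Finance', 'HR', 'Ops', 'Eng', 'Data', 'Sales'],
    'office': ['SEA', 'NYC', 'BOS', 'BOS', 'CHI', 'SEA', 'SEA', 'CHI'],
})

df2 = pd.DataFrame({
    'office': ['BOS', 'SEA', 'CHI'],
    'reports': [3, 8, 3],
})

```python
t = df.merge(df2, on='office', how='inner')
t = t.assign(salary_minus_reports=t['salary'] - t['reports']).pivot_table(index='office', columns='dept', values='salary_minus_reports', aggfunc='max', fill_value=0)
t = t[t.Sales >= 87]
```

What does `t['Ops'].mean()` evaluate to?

merge on 'office' (how='inner') → 7 rows:
   salary     dept office  reports
0      95    Sales    SEA        8
1     104  Finance    BOS        3
2      49       HR    BOS        3
3     189      Ops    CHI        3
4     144      Eng    SEA        8
5     146     Data    SEA        8
6     198    Sales    CHI        3
add column salary_minus_reports = t['salary'] - t['reports']:
   salary     dept office  reports  salary_minus_reports
0      95    Sales    SEA        8                    87
1     104  Finance    BOS        3                   101
2      49       HR    BOS        3                    46
3     189      Ops    CHI        3                   186
4     144      Eng    SEA        8                   136
5     146     Data    SEA        8                   138
6     198    Sales    CHI        3                   195
pivot: rows=office, cols=dept, max(salary_minus_reports):
dept    Data  Eng  Finance  HR  Ops  Sales
office                                    
BOS        0    0      101  46    0      0
CHI        0    0        0   0  186    195
SEA      138  136        0   0    0     87
filter rows where Sales >= 87:
dept    Data  Eng  Finance  HR  Ops  Sales
office                                    
CHI        0    0        0   0  186    195
SEA      138  136        0   0    0     87
Then the mean of column 'Ops': 93.0

93.0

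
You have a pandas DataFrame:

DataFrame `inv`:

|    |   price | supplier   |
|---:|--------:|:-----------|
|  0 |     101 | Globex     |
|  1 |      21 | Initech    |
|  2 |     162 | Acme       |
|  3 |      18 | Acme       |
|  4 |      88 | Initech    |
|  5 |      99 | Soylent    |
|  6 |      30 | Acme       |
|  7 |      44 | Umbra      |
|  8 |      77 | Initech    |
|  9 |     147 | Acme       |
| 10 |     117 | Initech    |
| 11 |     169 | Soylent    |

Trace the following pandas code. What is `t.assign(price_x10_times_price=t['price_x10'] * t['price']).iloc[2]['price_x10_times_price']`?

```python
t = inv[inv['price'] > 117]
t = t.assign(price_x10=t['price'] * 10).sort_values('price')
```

filter rows where price > 117:
    price supplier
2     162     Acme
9     147     Acme
11    169  Soylent
add column price_x10 = t['price'] * 10:
    price supplier  price_x10
2     162     Acme       1620
9     147     Acme       1470
11    169  Soylent       1690
sort by price:
    price supplier  price_x10
9     147     Acme       1470
2     162     Acme       1620
11    169  Soylent       1690
add column price_x10_times_price = t['price_x10'] * t['price']:
    price supplier  price_x10  price_x10_times_price
9     147     Acme       1470                 216090
2     162     Acme       1620                 262440
11    169  Soylent       1690                 285610
Reading off the value at position 2, column 'price_x10_times_price', we get 285610.

285610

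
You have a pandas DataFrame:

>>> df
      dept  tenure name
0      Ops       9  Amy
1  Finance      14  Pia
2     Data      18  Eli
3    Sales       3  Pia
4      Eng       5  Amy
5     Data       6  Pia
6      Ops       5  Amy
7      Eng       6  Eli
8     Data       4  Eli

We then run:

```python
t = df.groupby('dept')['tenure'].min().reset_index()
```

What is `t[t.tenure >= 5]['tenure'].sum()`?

24

group by dept, min of tenure:
dept
Data        4
Eng         5
Finance    14
Ops         5
Sales       3
Name: tenure, dtype: int64
reset_index():
      dept  tenure
0     Data       4
1      Eng       5
2  Finance      14
3      Ops       5
4    Sales       3
filter rows where tenure >= 5:
      dept  tenure
1      Eng       5
2  Finance      14
3      Ops       5
The sum of column 'tenure' is 24.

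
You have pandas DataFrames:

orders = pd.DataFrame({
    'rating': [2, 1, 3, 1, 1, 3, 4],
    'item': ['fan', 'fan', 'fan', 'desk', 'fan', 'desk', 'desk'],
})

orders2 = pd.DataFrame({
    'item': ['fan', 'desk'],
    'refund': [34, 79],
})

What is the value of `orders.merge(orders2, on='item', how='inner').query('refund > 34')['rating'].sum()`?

merge on 'item' (how='inner') → 7 rows:
   rating  item  refund
0       2   fan      34
1       1   fan      34
2       3   fan      34
3       1  desk      79
4       1   fan      34
5       3  desk      79
6       4  desk      79
filter rows where refund > 34:
   rating  item  refund
3       1  desk      79
5       3  desk      79
6       4  desk      79
Finally, sum of column 'rating' = 8.

8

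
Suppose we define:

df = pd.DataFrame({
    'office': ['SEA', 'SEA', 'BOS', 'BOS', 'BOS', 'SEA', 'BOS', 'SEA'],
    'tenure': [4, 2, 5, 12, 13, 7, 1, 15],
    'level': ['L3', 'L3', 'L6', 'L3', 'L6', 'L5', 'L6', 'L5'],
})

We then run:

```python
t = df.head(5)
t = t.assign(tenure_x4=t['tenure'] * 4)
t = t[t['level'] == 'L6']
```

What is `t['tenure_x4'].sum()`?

72

take first 5 rows:
  office  tenure level
0    SEA       4    L3
1    SEA       2    L3
2    BOS       5    L6
3    BOS      12    L3
4    BOS      13    L6
add column tenure_x4 = t['tenure'] * 4:
  office  tenure level  tenure_x4
0    SEA       4    L3         16
1    SEA       2    L3          8
2    BOS       5    L6         20
3    BOS      12    L3         48
4    BOS      13    L6         52
filter rows where level == 'L6':
  office  tenure level  tenure_x4
2    BOS       5    L6         20
4    BOS      13    L6         52
The sum of column 'tenure_x4' is 72.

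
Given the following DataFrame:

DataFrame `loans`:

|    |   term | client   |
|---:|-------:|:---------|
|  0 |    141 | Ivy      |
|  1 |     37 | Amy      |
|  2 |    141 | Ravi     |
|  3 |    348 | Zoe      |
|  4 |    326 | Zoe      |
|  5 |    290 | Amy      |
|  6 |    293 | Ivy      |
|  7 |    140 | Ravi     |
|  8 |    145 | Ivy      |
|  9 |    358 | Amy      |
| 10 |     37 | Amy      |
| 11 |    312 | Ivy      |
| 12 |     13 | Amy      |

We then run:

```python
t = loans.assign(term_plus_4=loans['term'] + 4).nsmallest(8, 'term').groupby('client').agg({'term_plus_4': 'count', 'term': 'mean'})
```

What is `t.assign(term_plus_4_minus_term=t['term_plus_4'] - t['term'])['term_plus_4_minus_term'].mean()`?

-123.25

add column term_plus_4 = loans['term'] + 4:
    term client  term_plus_4
0    141    Ivy          145
1     37    Amy           41
2    141   Ravi          145
3    348    Zoe          352
4    326    Zoe          330
5    290    Amy          294
6    293    Ivy          297
7    140   Ravi          144
8    145    Ivy          149
9    358    Amy          362
10    37    Amy           41
11   312    Ivy          316
12    13    Amy           17
take 8 rows with smallest term:
    term client  term_plus_4
12    13    Amy           17
1     37    Amy           41
10    37    Amy           41
7    140   Ravi          144
0    141    Ivy          145
2    141   Ravi          145
8    145    Ivy          149
5    290    Amy          294
group by client: count(term_plus_4), mean(term):
        term_plus_4    term
client                     
Amy               4   94.25
Ivy               2  143.00
Ravi              2  140.50
add column term_plus_4_minus_term = t['term_plus_4'] - t['term']:
        term_plus_4    term  term_plus_4_minus_term
client                                             
Amy               4   94.25                  -90.25
Ivy               2  143.00                 -141.00
Ravi              2  140.50                 -138.50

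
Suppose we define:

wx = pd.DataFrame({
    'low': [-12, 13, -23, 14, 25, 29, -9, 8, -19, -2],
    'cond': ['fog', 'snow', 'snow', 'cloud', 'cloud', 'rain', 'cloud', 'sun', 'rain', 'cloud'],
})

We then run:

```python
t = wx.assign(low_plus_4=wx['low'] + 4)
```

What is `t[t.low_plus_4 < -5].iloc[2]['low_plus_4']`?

-15

add column low_plus_4 = wx['low'] + 4:
   low   cond  low_plus_4
0  -12    fog          -8
1   13   snow          17
2  -23   snow         -19
3   14  cloud          18
4   25  cloud          29
5   29   rain          33
6   -9  cloud          -5
7    8    sun          12
8  -19   rain         -15
9   -2  cloud           2
filter rows where low_plus_4 < -5:
   low  cond  low_plus_4
0  -12   fog          -8
2  -23  snow         -19
8  -19  rain         -15
value at position 2, column 'low_plus_4' → -15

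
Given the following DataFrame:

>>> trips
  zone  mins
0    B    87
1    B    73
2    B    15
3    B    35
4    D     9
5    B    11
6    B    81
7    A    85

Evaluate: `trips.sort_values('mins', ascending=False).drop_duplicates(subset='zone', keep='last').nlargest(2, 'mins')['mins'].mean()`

48.0

sort by mins descending:
  zone  mins
0    B    87
7    A    85
6    B    81
1    B    73
3    B    35
2    B    15
5    B    11
4    D     9
drop duplicate zone (keep=last):
  zone  mins
7    A    85
5    B    11
4    D     9
take 2 rows with largest mins:
  zone  mins
7    A    85
5    B    11
Then the mean of column 'mins': 48.0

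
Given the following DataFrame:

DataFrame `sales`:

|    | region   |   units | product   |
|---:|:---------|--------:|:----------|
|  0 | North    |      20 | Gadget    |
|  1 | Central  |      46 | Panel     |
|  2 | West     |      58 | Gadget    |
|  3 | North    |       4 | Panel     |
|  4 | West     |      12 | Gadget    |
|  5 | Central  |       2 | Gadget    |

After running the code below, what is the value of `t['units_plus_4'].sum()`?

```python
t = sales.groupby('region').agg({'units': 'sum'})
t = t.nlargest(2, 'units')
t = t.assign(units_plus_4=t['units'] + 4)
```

126

group by region, sum of units:
         units
region        
Central     48
North       24
West        70
take 2 rows with largest units:
         units
region        
West        70
Central     48
add column units_plus_4 = t['units'] + 4:
         units  units_plus_4
region                      
West        70            74
Central     48            52
Reading off the sum of column 'units_plus_4', we get 126.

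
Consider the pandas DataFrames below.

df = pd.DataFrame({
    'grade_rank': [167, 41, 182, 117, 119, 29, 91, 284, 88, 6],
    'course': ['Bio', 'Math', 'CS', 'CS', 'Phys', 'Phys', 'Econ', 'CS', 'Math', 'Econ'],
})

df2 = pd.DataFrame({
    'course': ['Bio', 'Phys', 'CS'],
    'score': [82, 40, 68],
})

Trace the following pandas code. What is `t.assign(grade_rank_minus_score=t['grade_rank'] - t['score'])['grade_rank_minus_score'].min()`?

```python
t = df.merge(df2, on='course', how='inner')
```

merge on 'course' (how='inner') → 6 rows:
   grade_rank course  score
0         167    Bio     82
1         182     CS     68
2         117     CS     68
3         119   Phys     40
4          29   Phys     40
5         284     CS     68
add column grade_rank_minus_score = t['grade_rank'] - t['score']:
   grade_rank course  score  grade_rank_minus_score
0         167    Bio     82                      85
1         182     CS     68                     114
2         117     CS     68                      49
3         119   Phys     40                      79
4          29   Phys     40                     -11
5         284     CS     68                     216
The min of column 'grade_rank_minus_score' is -11.

-11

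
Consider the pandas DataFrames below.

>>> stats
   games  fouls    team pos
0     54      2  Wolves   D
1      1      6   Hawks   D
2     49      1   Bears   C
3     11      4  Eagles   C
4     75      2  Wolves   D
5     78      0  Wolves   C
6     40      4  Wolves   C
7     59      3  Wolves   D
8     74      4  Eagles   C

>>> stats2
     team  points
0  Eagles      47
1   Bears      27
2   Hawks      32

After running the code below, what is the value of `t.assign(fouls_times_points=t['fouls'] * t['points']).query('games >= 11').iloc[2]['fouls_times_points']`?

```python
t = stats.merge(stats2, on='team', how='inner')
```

merge on 'team' (how='inner') → 4 rows:
   games  fouls    team pos  points
0      1      6   Hawks   D      32
1     49      1   Bears   C      27
2     11      4  Eagles   C      47
3     74      4  Eagles   C      47
add column fouls_times_points = t['fouls'] * t['points']:
   games  fouls    team pos  points  fouls_times_points
0      1      6   Hawks   D      32                 192
1     49      1   Bears   C      27                  27
2     11      4  Eagles   C      47                 188
3     74      4  Eagles   C      47                 188
filter rows where games >= 11:
   games  fouls    team pos  points  fouls_times_points
1     49      1   Bears   C      27                  27
2     11      4  Eagles   C      47                 188
3     74      4  Eagles   C      47                 188

188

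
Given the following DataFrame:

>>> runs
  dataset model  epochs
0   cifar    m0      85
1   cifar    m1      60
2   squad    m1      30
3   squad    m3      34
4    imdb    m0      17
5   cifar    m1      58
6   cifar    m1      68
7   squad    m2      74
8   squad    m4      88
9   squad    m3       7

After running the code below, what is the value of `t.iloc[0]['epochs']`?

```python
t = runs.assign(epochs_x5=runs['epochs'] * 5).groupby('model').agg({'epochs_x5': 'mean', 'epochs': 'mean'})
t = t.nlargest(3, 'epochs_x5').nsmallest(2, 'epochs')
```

54.0

add column epochs_x5 = runs['epochs'] * 5:
  dataset model  epochs  epochs_x5
0   cifar    m0      85        425
1   cifar    m1      60        300
2   squad    m1      30        150
3   squad    m3      34        170
4    imdb    m0      17         85
5   cifar    m1      58        290
6   cifar    m1      68        340
7   squad    m2      74        370
8   squad    m4      88        440
9   squad    m3       7         35
group by model: mean(epochs_x5), mean(epochs):
       epochs_x5  epochs
model                   
m0         255.0    51.0
m1         270.0    54.0
m2         370.0    74.0
m3         102.5    20.5
m4         440.0    88.0
take 3 rows with largest epochs_x5:
       epochs_x5  epochs
model                   
m4         440.0    88.0
m2         370.0    74.0
m1         270.0    54.0
take 2 rows with smallest epochs:
       epochs_x5  epochs
model                   
m1         270.0    54.0
m2         370.0    74.0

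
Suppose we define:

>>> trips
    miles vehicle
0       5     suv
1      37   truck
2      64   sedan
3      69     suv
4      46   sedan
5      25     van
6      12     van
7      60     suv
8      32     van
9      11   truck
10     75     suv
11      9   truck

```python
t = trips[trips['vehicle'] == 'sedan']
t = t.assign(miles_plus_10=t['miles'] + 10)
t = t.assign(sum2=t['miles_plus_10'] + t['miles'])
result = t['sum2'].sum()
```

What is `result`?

240

filter rows where vehicle == 'sedan':
   miles vehicle
2     64   sedan
4     46   sedan
add column miles_plus_10 = t['miles'] + 10:
   miles vehicle  miles_plus_10
2     64   sedan             74
4     46   sedan             56
add column sum2 = t['miles_plus_10'] + t['miles']:
   miles vehicle  miles_plus_10  sum2
2     64   sedan             74   138
4     46   sedan             56   102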